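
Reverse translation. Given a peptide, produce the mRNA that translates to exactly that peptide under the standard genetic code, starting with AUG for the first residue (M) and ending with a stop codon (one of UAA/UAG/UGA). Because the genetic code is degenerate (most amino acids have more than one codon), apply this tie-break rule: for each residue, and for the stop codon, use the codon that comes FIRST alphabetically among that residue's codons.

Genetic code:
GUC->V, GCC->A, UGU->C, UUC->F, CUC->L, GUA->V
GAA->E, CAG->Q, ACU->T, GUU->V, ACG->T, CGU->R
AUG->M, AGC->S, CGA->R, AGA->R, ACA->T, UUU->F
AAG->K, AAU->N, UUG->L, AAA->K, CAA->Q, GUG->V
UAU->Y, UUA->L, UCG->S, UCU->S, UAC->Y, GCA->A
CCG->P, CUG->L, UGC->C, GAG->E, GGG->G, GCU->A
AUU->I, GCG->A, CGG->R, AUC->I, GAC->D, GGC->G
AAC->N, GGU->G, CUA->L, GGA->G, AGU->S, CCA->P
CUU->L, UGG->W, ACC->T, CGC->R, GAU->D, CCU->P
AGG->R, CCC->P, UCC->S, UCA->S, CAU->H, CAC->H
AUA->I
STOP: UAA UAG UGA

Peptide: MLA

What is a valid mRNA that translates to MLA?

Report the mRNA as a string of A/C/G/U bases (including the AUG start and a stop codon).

Answer: mRNA: AUGCUAGCAUAA

Derivation:
residue 1: M -> AUG (start codon)
residue 2: L codons sorted = CUA,CUC,CUG,CUU,UUA,UUG -> pick first = CUA
residue 3: A codons sorted = GCA,GCC,GCG,GCU -> pick first = GCA
terminator: stop codons sorted = UAA,UAG,UGA -> pick first = UAA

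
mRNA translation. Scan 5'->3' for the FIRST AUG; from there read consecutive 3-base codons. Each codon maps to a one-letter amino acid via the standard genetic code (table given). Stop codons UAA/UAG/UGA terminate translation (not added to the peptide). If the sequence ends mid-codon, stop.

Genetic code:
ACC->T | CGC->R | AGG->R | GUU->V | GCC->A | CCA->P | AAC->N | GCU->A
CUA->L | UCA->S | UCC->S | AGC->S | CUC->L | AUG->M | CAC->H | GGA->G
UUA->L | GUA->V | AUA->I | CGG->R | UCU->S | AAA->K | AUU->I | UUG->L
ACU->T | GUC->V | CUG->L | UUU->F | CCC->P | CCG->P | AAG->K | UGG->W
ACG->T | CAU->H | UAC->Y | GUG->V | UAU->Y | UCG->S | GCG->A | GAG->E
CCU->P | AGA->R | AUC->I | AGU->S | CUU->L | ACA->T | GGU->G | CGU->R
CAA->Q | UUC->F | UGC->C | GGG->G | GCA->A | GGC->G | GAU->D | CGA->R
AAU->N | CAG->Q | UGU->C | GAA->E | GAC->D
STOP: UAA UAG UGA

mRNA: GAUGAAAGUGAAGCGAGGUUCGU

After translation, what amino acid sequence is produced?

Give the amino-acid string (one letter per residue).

start AUG at pos 1
pos 1: AUG -> M; peptide=M
pos 4: AAA -> K; peptide=MK
pos 7: GUG -> V; peptide=MKV
pos 10: AAG -> K; peptide=MKVK
pos 13: CGA -> R; peptide=MKVKR
pos 16: GGU -> G; peptide=MKVKRG
pos 19: UCG -> S; peptide=MKVKRGS
pos 22: only 1 nt remain (<3), stop (end of mRNA)

Answer: MKVKRGS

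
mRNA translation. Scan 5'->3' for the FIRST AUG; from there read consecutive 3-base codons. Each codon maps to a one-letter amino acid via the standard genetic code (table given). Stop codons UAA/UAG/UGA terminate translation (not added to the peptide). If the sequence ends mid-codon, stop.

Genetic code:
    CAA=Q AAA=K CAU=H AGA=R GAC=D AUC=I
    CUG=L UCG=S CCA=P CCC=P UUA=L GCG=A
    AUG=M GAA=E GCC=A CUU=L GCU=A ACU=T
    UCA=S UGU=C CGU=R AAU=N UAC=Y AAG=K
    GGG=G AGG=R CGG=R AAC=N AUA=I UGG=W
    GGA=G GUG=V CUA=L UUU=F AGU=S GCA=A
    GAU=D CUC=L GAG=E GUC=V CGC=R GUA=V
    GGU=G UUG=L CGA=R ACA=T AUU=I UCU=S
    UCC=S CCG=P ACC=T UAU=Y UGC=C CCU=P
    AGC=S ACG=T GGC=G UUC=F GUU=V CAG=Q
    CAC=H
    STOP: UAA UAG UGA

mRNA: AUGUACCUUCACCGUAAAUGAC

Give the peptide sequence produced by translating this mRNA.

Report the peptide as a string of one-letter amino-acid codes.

Answer: MYLHRK

Derivation:
start AUG at pos 0
pos 0: AUG -> M; peptide=M
pos 3: UAC -> Y; peptide=MY
pos 6: CUU -> L; peptide=MYL
pos 9: CAC -> H; peptide=MYLH
pos 12: CGU -> R; peptide=MYLHR
pos 15: AAA -> K; peptide=MYLHRK
pos 18: UGA -> STOP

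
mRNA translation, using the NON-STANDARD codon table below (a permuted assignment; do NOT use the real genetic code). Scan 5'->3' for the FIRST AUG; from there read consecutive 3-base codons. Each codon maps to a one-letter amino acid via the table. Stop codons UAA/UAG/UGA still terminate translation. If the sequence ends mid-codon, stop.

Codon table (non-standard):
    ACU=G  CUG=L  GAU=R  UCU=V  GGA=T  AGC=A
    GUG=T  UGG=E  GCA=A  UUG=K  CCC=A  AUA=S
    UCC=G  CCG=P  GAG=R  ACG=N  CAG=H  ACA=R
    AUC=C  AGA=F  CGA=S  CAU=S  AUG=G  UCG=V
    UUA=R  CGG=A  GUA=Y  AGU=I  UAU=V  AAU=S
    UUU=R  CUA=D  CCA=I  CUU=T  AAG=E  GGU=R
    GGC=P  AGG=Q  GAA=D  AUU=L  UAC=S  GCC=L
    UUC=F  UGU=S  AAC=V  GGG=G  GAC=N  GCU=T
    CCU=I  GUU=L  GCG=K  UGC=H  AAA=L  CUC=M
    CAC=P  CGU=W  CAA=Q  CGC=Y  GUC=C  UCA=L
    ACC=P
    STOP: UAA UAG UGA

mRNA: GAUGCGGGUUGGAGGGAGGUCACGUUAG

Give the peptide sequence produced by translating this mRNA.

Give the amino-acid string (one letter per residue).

Answer: GALTGQLW

Derivation:
start AUG at pos 1
pos 1: AUG -> G; peptide=G
pos 4: CGG -> A; peptide=GA
pos 7: GUU -> L; peptide=GAL
pos 10: GGA -> T; peptide=GALT
pos 13: GGG -> G; peptide=GALTG
pos 16: AGG -> Q; peptide=GALTGQ
pos 19: UCA -> L; peptide=GALTGQL
pos 22: CGU -> W; peptide=GALTGQLW
pos 25: UAG -> STOP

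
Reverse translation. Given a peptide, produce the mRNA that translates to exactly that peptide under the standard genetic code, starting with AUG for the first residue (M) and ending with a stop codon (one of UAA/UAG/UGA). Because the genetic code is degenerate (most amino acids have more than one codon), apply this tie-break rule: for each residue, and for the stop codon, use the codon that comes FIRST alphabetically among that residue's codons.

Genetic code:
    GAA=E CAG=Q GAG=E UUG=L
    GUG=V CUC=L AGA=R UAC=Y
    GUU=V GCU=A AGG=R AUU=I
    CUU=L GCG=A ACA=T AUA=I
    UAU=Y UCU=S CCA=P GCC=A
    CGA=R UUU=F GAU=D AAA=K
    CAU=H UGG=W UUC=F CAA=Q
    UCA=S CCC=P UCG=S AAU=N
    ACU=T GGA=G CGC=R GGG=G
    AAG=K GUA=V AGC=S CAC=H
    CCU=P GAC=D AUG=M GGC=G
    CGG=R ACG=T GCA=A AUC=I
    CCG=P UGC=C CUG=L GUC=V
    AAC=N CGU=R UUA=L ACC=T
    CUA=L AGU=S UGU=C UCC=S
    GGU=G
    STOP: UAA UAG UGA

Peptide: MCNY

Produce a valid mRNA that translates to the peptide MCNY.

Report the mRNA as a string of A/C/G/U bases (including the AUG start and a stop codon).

residue 1: M -> AUG (start codon)
residue 2: C codons sorted = UGC,UGU -> pick first = UGC
residue 3: N codons sorted = AAC,AAU -> pick first = AAC
residue 4: Y codons sorted = UAC,UAU -> pick first = UAC
terminator: stop codons sorted = UAA,UAG,UGA -> pick first = UAA

Answer: mRNA: AUGUGCAACUACUAA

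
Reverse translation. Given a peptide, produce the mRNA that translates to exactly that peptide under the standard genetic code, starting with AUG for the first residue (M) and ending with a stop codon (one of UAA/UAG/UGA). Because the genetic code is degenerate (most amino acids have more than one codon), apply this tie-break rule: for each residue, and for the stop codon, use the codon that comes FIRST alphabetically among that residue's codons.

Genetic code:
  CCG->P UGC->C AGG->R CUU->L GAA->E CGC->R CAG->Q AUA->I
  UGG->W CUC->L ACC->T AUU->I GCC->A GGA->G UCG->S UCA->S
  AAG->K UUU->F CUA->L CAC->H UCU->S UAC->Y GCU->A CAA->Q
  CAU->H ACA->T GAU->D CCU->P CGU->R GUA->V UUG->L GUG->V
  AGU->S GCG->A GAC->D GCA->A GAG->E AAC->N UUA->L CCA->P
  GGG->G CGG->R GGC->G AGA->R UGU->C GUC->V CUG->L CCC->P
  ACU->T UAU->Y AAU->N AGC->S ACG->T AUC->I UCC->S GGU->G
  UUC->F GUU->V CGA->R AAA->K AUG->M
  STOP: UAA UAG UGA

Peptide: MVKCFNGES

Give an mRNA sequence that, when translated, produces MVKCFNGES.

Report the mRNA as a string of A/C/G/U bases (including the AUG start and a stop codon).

residue 1: M -> AUG (start codon)
residue 2: V codons sorted = GUA,GUC,GUG,GUU -> pick first = GUA
residue 3: K codons sorted = AAA,AAG -> pick first = AAA
residue 4: C codons sorted = UGC,UGU -> pick first = UGC
residue 5: F codons sorted = UUC,UUU -> pick first = UUC
residue 6: N codons sorted = AAC,AAU -> pick first = AAC
residue 7: G codons sorted = GGA,GGC,GGG,GGU -> pick first = GGA
residue 8: E codons sorted = GAA,GAG -> pick first = GAA
residue 9: S codons sorted = AGC,AGU,UCA,UCC,UCG,UCU -> pick first = AGC
terminator: stop codons sorted = UAA,UAG,UGA -> pick first = UAA

Answer: mRNA: AUGGUAAAAUGCUUCAACGGAGAAAGCUAA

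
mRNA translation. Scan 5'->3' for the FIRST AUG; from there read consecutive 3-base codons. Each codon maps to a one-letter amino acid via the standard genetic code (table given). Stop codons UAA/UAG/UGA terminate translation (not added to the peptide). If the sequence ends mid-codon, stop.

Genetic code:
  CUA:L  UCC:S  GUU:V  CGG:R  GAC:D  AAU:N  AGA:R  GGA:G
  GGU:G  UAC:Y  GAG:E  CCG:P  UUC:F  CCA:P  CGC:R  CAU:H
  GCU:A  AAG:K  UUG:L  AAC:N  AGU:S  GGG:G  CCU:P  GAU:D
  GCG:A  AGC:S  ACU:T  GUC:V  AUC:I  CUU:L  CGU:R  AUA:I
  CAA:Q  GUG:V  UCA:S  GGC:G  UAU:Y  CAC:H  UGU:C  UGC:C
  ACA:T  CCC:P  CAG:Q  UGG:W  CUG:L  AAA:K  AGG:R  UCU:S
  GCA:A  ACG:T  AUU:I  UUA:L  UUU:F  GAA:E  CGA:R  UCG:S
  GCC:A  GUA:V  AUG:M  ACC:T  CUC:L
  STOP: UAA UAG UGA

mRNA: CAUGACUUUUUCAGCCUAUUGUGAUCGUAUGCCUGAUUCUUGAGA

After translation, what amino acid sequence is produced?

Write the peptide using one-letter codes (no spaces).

Answer: MTFSAYCDRMPDS

Derivation:
start AUG at pos 1
pos 1: AUG -> M; peptide=M
pos 4: ACU -> T; peptide=MT
pos 7: UUU -> F; peptide=MTF
pos 10: UCA -> S; peptide=MTFS
pos 13: GCC -> A; peptide=MTFSA
pos 16: UAU -> Y; peptide=MTFSAY
pos 19: UGU -> C; peptide=MTFSAYC
pos 22: GAU -> D; peptide=MTFSAYCD
pos 25: CGU -> R; peptide=MTFSAYCDR
pos 28: AUG -> M; peptide=MTFSAYCDRM
pos 31: CCU -> P; peptide=MTFSAYCDRMP
pos 34: GAU -> D; peptide=MTFSAYCDRMPD
pos 37: UCU -> S; peptide=MTFSAYCDRMPDS
pos 40: UGA -> STOP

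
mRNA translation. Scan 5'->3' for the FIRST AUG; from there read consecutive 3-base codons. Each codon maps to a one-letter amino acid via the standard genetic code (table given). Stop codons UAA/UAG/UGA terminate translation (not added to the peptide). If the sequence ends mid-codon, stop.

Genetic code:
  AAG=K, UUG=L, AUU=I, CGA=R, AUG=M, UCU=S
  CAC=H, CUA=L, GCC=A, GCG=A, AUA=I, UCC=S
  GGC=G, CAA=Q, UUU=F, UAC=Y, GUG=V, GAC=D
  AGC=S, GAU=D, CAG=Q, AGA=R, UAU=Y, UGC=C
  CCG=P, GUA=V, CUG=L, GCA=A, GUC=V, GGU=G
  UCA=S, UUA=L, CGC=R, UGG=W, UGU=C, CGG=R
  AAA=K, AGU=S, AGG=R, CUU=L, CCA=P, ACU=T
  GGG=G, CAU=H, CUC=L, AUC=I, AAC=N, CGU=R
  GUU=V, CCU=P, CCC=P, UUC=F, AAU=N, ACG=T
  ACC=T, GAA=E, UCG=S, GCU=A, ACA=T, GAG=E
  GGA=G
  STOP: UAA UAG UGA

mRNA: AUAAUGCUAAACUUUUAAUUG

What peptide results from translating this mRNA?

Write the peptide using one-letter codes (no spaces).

start AUG at pos 3
pos 3: AUG -> M; peptide=M
pos 6: CUA -> L; peptide=ML
pos 9: AAC -> N; peptide=MLN
pos 12: UUU -> F; peptide=MLNF
pos 15: UAA -> STOP

Answer: MLNF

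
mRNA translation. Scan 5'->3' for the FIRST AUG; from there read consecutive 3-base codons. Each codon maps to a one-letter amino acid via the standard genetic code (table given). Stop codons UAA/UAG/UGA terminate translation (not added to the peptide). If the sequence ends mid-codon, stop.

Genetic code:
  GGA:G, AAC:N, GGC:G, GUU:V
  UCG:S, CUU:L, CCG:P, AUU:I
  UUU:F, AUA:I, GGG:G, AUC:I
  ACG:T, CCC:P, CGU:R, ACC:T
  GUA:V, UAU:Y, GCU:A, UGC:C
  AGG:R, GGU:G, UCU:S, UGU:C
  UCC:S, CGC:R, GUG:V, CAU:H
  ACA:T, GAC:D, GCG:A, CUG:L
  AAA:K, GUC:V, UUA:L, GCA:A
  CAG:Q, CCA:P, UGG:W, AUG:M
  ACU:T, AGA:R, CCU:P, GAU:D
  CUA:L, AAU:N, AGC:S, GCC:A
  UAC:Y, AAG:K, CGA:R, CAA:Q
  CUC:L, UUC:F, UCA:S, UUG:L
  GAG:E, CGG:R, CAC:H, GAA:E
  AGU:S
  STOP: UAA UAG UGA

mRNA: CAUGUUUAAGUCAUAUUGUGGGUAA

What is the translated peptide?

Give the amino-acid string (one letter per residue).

Answer: MFKSYCG

Derivation:
start AUG at pos 1
pos 1: AUG -> M; peptide=M
pos 4: UUU -> F; peptide=MF
pos 7: AAG -> K; peptide=MFK
pos 10: UCA -> S; peptide=MFKS
pos 13: UAU -> Y; peptide=MFKSY
pos 16: UGU -> C; peptide=MFKSYC
pos 19: GGG -> G; peptide=MFKSYCG
pos 22: UAA -> STOP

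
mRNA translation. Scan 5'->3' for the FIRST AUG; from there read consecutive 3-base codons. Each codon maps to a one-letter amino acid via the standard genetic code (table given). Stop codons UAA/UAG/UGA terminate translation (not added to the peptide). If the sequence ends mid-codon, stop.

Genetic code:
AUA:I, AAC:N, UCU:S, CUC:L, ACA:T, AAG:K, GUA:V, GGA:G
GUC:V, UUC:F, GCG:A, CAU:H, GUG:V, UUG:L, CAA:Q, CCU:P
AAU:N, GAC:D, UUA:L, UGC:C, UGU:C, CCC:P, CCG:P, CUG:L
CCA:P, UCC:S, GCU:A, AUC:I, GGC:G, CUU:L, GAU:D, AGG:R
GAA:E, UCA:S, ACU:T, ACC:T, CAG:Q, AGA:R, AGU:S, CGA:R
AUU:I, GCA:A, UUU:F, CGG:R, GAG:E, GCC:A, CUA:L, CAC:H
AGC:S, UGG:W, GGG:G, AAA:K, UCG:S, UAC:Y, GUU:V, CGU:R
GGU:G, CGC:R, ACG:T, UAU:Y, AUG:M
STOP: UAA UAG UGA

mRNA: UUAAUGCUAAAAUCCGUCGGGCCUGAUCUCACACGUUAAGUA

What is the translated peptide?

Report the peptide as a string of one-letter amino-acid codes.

start AUG at pos 3
pos 3: AUG -> M; peptide=M
pos 6: CUA -> L; peptide=ML
pos 9: AAA -> K; peptide=MLK
pos 12: UCC -> S; peptide=MLKS
pos 15: GUC -> V; peptide=MLKSV
pos 18: GGG -> G; peptide=MLKSVG
pos 21: CCU -> P; peptide=MLKSVGP
pos 24: GAU -> D; peptide=MLKSVGPD
pos 27: CUC -> L; peptide=MLKSVGPDL
pos 30: ACA -> T; peptide=MLKSVGPDLT
pos 33: CGU -> R; peptide=MLKSVGPDLTR
pos 36: UAA -> STOP

Answer: MLKSVGPDLTR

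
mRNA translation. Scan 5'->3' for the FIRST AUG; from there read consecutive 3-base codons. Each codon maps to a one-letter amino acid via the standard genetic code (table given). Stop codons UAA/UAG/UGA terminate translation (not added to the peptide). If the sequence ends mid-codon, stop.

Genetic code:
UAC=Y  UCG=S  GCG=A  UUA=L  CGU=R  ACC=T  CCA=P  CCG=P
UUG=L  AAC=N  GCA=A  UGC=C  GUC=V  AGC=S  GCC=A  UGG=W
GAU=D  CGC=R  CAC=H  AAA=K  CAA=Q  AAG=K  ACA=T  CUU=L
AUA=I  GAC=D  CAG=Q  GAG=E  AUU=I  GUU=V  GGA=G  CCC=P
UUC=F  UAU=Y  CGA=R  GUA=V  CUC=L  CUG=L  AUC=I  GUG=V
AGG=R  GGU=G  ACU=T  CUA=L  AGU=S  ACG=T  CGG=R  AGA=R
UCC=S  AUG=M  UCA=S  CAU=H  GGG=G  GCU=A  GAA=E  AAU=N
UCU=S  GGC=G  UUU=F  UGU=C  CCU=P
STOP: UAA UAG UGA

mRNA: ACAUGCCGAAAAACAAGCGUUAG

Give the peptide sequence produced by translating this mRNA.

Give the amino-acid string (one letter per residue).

Answer: MPKNKR

Derivation:
start AUG at pos 2
pos 2: AUG -> M; peptide=M
pos 5: CCG -> P; peptide=MP
pos 8: AAA -> K; peptide=MPK
pos 11: AAC -> N; peptide=MPKN
pos 14: AAG -> K; peptide=MPKNK
pos 17: CGU -> R; peptide=MPKNKR
pos 20: UAG -> STOP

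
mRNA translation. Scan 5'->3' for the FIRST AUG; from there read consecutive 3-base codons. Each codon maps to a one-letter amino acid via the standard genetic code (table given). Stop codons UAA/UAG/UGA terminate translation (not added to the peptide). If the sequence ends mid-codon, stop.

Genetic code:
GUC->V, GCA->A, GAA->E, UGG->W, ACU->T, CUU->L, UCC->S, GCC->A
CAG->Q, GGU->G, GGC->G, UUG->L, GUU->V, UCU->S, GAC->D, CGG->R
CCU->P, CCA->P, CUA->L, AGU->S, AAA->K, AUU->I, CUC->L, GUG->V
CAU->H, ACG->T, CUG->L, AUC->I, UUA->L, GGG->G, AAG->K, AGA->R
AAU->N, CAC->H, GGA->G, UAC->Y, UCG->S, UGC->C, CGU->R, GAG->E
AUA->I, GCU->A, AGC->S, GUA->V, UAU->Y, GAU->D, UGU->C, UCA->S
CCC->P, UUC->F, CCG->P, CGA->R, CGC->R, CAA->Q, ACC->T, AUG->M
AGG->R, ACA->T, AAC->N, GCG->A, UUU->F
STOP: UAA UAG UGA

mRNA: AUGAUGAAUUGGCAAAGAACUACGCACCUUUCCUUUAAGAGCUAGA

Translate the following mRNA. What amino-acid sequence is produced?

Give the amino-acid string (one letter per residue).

Answer: MMNWQRTTHLSFKS

Derivation:
start AUG at pos 0
pos 0: AUG -> M; peptide=M
pos 3: AUG -> M; peptide=MM
pos 6: AAU -> N; peptide=MMN
pos 9: UGG -> W; peptide=MMNW
pos 12: CAA -> Q; peptide=MMNWQ
pos 15: AGA -> R; peptide=MMNWQR
pos 18: ACU -> T; peptide=MMNWQRT
pos 21: ACG -> T; peptide=MMNWQRTT
pos 24: CAC -> H; peptide=MMNWQRTTH
pos 27: CUU -> L; peptide=MMNWQRTTHL
pos 30: UCC -> S; peptide=MMNWQRTTHLS
pos 33: UUU -> F; peptide=MMNWQRTTHLSF
pos 36: AAG -> K; peptide=MMNWQRTTHLSFK
pos 39: AGC -> S; peptide=MMNWQRTTHLSFKS
pos 42: UAG -> STOP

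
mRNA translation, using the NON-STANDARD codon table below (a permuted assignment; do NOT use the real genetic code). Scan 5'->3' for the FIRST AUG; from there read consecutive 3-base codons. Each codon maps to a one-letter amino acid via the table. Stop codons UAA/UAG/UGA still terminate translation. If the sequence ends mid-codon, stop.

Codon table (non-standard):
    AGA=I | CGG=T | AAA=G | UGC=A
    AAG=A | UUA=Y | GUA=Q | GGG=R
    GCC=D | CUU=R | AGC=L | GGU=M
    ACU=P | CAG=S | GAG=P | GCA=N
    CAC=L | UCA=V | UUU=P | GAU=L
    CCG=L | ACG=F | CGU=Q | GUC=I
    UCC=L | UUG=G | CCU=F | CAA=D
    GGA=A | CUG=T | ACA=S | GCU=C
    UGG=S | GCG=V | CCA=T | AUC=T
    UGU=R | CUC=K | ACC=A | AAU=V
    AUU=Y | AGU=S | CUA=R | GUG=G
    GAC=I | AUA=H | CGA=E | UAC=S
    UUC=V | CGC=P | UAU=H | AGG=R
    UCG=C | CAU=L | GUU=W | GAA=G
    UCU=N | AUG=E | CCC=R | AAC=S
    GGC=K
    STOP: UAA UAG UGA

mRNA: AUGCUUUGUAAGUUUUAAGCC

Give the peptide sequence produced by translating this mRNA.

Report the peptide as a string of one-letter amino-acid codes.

start AUG at pos 0
pos 0: AUG -> E; peptide=E
pos 3: CUU -> R; peptide=ER
pos 6: UGU -> R; peptide=ERR
pos 9: AAG -> A; peptide=ERRA
pos 12: UUU -> P; peptide=ERRAP
pos 15: UAA -> STOP

Answer: ERRAP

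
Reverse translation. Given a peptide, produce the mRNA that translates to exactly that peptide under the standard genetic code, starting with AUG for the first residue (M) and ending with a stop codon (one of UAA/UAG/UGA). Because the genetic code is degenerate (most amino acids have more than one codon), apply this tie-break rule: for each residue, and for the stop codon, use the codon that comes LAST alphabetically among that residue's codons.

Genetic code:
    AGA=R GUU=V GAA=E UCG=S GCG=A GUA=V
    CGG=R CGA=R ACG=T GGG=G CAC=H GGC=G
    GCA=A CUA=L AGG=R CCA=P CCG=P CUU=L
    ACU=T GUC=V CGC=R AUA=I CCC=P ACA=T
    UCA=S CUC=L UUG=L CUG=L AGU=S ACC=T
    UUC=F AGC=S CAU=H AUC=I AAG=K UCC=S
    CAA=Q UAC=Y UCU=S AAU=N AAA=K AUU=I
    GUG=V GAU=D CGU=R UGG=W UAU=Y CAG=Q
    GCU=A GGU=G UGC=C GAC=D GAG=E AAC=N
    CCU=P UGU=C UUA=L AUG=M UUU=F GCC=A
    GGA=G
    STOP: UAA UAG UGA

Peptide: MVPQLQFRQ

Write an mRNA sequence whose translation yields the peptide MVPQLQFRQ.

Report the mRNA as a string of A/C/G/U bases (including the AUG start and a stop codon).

Answer: mRNA: AUGGUUCCUCAGUUGCAGUUUCGUCAGUGA

Derivation:
residue 1: M -> AUG (start codon)
residue 2: V codons sorted = GUA,GUC,GUG,GUU -> pick last = GUU
residue 3: P codons sorted = CCA,CCC,CCG,CCU -> pick last = CCU
residue 4: Q codons sorted = CAA,CAG -> pick last = CAG
residue 5: L codons sorted = CUA,CUC,CUG,CUU,UUA,UUG -> pick last = UUG
residue 6: Q codons sorted = CAA,CAG -> pick last = CAG
residue 7: F codons sorted = UUC,UUU -> pick last = UUU
residue 8: R codons sorted = AGA,AGG,CGA,CGC,CGG,CGU -> pick last = CGU
residue 9: Q codons sorted = CAA,CAG -> pick last = CAG
terminator: stop codons sorted = UAA,UAG,UGA -> pick last = UGA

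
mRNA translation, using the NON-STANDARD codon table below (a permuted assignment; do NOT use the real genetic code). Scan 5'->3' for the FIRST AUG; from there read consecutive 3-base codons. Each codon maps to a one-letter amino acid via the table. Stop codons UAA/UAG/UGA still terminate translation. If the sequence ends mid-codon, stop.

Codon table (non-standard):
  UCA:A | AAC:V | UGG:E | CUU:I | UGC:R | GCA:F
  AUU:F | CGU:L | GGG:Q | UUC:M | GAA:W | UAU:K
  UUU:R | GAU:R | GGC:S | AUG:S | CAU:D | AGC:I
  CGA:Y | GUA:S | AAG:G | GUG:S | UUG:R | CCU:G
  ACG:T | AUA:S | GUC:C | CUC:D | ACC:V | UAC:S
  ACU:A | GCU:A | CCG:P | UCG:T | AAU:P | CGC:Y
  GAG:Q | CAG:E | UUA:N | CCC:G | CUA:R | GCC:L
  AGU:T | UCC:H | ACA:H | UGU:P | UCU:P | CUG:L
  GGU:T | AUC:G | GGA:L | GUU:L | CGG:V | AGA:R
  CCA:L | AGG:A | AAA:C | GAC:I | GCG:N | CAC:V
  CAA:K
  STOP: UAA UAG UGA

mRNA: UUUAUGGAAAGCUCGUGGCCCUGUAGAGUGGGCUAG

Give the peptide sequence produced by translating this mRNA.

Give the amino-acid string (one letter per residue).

Answer: SWITEGPRSS

Derivation:
start AUG at pos 3
pos 3: AUG -> S; peptide=S
pos 6: GAA -> W; peptide=SW
pos 9: AGC -> I; peptide=SWI
pos 12: UCG -> T; peptide=SWIT
pos 15: UGG -> E; peptide=SWITE
pos 18: CCC -> G; peptide=SWITEG
pos 21: UGU -> P; peptide=SWITEGP
pos 24: AGA -> R; peptide=SWITEGPR
pos 27: GUG -> S; peptide=SWITEGPRS
pos 30: GGC -> S; peptide=SWITEGPRSS
pos 33: UAG -> STOP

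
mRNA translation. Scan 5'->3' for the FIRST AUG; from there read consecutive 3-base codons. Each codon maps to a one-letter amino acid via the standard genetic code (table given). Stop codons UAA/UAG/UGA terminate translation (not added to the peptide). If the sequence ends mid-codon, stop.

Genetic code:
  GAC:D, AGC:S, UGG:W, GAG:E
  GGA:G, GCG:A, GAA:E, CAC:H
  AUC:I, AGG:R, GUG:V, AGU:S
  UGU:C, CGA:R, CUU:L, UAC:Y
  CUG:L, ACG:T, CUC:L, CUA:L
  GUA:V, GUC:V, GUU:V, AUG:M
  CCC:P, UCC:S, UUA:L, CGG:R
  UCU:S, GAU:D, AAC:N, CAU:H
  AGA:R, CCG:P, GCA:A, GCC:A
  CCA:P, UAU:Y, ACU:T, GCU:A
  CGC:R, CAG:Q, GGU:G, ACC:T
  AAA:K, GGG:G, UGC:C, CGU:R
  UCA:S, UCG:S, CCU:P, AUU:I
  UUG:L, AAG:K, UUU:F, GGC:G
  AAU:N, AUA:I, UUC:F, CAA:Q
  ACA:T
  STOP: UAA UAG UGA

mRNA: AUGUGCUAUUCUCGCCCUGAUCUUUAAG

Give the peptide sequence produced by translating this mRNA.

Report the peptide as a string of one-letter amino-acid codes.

Answer: MCYSRPDL

Derivation:
start AUG at pos 0
pos 0: AUG -> M; peptide=M
pos 3: UGC -> C; peptide=MC
pos 6: UAU -> Y; peptide=MCY
pos 9: UCU -> S; peptide=MCYS
pos 12: CGC -> R; peptide=MCYSR
pos 15: CCU -> P; peptide=MCYSRP
pos 18: GAU -> D; peptide=MCYSRPD
pos 21: CUU -> L; peptide=MCYSRPDL
pos 24: UAA -> STOP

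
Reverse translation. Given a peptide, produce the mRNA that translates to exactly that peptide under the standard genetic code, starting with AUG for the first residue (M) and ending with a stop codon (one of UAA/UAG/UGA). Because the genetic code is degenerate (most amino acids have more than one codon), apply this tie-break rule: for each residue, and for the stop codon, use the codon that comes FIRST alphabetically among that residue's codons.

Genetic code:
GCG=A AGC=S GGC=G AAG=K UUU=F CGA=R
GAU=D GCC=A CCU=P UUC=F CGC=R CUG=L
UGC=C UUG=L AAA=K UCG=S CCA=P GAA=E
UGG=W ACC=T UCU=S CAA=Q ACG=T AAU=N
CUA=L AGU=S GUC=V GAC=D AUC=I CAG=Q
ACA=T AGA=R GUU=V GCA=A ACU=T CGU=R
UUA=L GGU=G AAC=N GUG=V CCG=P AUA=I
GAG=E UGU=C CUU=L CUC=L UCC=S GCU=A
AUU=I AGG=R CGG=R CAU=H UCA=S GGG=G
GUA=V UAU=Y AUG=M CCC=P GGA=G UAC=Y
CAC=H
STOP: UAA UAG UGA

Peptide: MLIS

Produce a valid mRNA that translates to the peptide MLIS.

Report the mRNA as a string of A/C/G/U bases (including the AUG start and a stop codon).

residue 1: M -> AUG (start codon)
residue 2: L codons sorted = CUA,CUC,CUG,CUU,UUA,UUG -> pick first = CUA
residue 3: I codons sorted = AUA,AUC,AUU -> pick first = AUA
residue 4: S codons sorted = AGC,AGU,UCA,UCC,UCG,UCU -> pick first = AGC
terminator: stop codons sorted = UAA,UAG,UGA -> pick first = UAA

Answer: mRNA: AUGCUAAUAAGCUAA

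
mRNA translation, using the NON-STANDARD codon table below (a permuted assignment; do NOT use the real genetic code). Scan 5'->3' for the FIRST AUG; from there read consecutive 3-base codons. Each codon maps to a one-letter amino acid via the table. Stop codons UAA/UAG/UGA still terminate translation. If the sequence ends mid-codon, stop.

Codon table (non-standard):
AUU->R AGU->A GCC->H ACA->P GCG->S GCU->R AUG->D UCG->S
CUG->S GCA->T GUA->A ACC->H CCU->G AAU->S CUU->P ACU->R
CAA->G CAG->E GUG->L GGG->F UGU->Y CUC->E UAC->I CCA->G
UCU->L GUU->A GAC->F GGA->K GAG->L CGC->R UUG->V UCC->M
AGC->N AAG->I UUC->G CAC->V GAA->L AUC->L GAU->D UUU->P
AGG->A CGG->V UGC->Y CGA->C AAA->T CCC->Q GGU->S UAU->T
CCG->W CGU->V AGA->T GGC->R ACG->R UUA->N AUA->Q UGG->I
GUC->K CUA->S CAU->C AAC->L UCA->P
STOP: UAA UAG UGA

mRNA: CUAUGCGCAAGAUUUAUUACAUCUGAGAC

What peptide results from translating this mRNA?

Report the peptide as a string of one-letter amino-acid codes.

start AUG at pos 2
pos 2: AUG -> D; peptide=D
pos 5: CGC -> R; peptide=DR
pos 8: AAG -> I; peptide=DRI
pos 11: AUU -> R; peptide=DRIR
pos 14: UAU -> T; peptide=DRIRT
pos 17: UAC -> I; peptide=DRIRTI
pos 20: AUC -> L; peptide=DRIRTIL
pos 23: UGA -> STOP

Answer: DRIRTIL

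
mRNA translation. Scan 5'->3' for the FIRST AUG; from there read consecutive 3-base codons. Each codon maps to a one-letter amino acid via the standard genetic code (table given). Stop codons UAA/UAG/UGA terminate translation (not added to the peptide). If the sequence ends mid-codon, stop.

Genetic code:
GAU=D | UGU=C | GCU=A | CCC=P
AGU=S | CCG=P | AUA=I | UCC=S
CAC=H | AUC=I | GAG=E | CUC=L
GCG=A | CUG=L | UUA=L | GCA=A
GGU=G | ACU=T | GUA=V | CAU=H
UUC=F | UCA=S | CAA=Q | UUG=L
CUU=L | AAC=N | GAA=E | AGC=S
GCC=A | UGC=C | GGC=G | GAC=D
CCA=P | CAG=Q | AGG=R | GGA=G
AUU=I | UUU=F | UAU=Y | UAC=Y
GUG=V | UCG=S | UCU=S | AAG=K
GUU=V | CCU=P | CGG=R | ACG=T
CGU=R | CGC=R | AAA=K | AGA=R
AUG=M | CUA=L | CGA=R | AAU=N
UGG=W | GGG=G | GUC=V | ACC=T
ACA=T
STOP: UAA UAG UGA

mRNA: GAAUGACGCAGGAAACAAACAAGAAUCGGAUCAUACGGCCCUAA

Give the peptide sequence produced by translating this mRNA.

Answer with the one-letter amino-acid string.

Answer: MTQETNKNRIIRP

Derivation:
start AUG at pos 2
pos 2: AUG -> M; peptide=M
pos 5: ACG -> T; peptide=MT
pos 8: CAG -> Q; peptide=MTQ
pos 11: GAA -> E; peptide=MTQE
pos 14: ACA -> T; peptide=MTQET
pos 17: AAC -> N; peptide=MTQETN
pos 20: AAG -> K; peptide=MTQETNK
pos 23: AAU -> N; peptide=MTQETNKN
pos 26: CGG -> R; peptide=MTQETNKNR
pos 29: AUC -> I; peptide=MTQETNKNRI
pos 32: AUA -> I; peptide=MTQETNKNRII
pos 35: CGG -> R; peptide=MTQETNKNRIIR
pos 38: CCC -> P; peptide=MTQETNKNRIIRP
pos 41: UAA -> STOP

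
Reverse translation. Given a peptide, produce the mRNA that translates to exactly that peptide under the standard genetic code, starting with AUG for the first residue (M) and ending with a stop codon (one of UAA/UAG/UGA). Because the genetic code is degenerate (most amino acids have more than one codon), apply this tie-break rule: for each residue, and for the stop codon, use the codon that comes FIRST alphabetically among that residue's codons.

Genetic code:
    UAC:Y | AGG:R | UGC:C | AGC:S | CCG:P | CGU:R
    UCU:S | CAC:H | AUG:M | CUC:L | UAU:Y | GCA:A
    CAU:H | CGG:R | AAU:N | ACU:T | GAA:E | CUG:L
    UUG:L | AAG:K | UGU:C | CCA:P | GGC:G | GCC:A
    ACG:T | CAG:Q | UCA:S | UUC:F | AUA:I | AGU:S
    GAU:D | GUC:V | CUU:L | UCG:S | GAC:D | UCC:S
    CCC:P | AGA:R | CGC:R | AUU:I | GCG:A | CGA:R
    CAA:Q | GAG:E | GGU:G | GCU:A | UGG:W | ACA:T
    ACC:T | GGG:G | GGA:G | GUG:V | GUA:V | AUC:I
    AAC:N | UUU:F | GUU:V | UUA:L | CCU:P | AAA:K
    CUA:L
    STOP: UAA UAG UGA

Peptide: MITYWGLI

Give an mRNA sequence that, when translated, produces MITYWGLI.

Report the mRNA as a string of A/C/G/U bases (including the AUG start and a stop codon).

Answer: mRNA: AUGAUAACAUACUGGGGACUAAUAUAA

Derivation:
residue 1: M -> AUG (start codon)
residue 2: I codons sorted = AUA,AUC,AUU -> pick first = AUA
residue 3: T codons sorted = ACA,ACC,ACG,ACU -> pick first = ACA
residue 4: Y codons sorted = UAC,UAU -> pick first = UAC
residue 5: W -> UGG (only codon)
residue 6: G codons sorted = GGA,GGC,GGG,GGU -> pick first = GGA
residue 7: L codons sorted = CUA,CUC,CUG,CUU,UUA,UUG -> pick first = CUA
residue 8: I codons sorted = AUA,AUC,AUU -> pick first = AUA
terminator: stop codons sorted = UAA,UAG,UGA -> pick first = UAA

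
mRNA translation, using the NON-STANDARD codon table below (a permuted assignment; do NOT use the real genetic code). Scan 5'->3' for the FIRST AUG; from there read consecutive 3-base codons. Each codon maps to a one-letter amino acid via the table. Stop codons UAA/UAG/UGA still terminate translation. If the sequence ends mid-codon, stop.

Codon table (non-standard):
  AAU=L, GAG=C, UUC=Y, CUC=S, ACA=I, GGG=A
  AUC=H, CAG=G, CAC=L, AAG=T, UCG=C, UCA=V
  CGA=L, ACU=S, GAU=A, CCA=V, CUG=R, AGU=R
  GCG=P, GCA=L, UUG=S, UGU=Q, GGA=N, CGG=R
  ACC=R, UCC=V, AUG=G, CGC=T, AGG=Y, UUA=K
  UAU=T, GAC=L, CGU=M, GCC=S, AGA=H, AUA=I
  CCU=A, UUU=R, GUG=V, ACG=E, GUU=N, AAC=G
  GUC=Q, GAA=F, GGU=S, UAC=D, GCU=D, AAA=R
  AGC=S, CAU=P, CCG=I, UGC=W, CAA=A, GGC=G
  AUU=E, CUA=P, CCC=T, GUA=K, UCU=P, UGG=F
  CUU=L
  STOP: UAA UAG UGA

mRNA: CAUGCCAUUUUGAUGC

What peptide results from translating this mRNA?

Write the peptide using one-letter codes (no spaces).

Answer: GVR

Derivation:
start AUG at pos 1
pos 1: AUG -> G; peptide=G
pos 4: CCA -> V; peptide=GV
pos 7: UUU -> R; peptide=GVR
pos 10: UGA -> STOP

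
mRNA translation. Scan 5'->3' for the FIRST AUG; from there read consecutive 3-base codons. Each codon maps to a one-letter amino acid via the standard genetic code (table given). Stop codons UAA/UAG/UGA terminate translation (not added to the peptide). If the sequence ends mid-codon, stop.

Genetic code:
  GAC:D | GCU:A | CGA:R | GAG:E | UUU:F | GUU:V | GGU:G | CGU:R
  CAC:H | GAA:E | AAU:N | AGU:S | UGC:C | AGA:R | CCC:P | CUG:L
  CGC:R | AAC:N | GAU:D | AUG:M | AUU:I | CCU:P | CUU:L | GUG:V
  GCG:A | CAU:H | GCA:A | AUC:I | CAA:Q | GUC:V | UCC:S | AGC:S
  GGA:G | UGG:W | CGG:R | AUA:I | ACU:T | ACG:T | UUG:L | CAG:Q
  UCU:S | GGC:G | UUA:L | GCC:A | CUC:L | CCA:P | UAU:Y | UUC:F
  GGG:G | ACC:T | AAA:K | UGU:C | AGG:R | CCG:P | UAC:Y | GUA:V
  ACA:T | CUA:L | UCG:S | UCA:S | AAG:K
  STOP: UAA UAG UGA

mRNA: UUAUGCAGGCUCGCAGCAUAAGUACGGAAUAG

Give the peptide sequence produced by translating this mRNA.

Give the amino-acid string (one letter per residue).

Answer: MQARSISTE

Derivation:
start AUG at pos 2
pos 2: AUG -> M; peptide=M
pos 5: CAG -> Q; peptide=MQ
pos 8: GCU -> A; peptide=MQA
pos 11: CGC -> R; peptide=MQAR
pos 14: AGC -> S; peptide=MQARS
pos 17: AUA -> I; peptide=MQARSI
pos 20: AGU -> S; peptide=MQARSIS
pos 23: ACG -> T; peptide=MQARSIST
pos 26: GAA -> E; peptide=MQARSISTE
pos 29: UAG -> STOP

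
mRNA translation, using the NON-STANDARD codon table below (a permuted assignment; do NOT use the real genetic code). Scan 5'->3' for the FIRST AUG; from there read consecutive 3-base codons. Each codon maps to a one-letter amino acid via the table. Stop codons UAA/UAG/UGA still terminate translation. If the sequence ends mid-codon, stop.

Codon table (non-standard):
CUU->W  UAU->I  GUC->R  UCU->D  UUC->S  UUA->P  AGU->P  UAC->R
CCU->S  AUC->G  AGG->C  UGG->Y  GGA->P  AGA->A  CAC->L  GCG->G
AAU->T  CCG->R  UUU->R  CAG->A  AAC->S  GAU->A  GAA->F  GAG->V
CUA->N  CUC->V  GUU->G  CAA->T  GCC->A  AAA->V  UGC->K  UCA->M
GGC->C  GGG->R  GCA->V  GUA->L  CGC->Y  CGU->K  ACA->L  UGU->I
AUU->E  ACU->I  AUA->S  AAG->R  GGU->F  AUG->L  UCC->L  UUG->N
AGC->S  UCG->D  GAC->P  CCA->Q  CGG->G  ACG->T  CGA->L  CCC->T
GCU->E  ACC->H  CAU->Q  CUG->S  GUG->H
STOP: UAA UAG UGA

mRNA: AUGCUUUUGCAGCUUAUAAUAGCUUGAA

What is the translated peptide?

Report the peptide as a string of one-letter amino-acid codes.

Answer: LWNAWSSE

Derivation:
start AUG at pos 0
pos 0: AUG -> L; peptide=L
pos 3: CUU -> W; peptide=LW
pos 6: UUG -> N; peptide=LWN
pos 9: CAG -> A; peptide=LWNA
pos 12: CUU -> W; peptide=LWNAW
pos 15: AUA -> S; peptide=LWNAWS
pos 18: AUA -> S; peptide=LWNAWSS
pos 21: GCU -> E; peptide=LWNAWSSE
pos 24: UGA -> STOP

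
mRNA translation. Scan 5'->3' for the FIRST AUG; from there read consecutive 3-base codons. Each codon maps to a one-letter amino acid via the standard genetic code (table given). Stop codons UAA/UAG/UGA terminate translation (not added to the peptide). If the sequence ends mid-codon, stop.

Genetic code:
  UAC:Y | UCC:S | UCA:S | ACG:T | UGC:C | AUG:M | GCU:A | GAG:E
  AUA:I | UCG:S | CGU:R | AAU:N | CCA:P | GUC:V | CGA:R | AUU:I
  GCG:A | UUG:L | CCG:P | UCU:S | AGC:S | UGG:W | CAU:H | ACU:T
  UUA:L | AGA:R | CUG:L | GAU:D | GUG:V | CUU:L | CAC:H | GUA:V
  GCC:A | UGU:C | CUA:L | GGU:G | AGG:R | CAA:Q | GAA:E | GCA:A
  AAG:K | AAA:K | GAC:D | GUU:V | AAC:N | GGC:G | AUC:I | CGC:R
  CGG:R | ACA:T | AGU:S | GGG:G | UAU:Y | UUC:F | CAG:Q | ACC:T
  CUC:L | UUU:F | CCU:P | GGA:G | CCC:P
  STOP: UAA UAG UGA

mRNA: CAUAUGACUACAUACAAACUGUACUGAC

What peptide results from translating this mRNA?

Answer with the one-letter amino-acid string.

Answer: MTTYKLY

Derivation:
start AUG at pos 3
pos 3: AUG -> M; peptide=M
pos 6: ACU -> T; peptide=MT
pos 9: ACA -> T; peptide=MTT
pos 12: UAC -> Y; peptide=MTTY
pos 15: AAA -> K; peptide=MTTYK
pos 18: CUG -> L; peptide=MTTYKL
pos 21: UAC -> Y; peptide=MTTYKLY
pos 24: UGA -> STOP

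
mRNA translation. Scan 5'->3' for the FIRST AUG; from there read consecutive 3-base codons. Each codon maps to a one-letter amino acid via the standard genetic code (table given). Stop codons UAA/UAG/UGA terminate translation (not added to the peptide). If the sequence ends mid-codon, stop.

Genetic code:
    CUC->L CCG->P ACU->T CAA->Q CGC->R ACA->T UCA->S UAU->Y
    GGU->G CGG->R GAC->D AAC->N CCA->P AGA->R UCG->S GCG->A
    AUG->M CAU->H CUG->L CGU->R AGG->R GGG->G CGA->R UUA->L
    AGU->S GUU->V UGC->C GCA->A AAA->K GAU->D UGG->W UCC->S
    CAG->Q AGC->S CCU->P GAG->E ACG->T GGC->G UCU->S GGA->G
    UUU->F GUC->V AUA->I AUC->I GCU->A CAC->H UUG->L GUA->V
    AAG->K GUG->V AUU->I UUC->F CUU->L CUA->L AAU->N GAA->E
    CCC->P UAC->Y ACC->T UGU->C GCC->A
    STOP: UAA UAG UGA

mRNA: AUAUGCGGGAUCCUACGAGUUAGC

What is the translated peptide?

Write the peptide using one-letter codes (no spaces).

Answer: MRDPTS

Derivation:
start AUG at pos 2
pos 2: AUG -> M; peptide=M
pos 5: CGG -> R; peptide=MR
pos 8: GAU -> D; peptide=MRD
pos 11: CCU -> P; peptide=MRDP
pos 14: ACG -> T; peptide=MRDPT
pos 17: AGU -> S; peptide=MRDPTS
pos 20: UAG -> STOP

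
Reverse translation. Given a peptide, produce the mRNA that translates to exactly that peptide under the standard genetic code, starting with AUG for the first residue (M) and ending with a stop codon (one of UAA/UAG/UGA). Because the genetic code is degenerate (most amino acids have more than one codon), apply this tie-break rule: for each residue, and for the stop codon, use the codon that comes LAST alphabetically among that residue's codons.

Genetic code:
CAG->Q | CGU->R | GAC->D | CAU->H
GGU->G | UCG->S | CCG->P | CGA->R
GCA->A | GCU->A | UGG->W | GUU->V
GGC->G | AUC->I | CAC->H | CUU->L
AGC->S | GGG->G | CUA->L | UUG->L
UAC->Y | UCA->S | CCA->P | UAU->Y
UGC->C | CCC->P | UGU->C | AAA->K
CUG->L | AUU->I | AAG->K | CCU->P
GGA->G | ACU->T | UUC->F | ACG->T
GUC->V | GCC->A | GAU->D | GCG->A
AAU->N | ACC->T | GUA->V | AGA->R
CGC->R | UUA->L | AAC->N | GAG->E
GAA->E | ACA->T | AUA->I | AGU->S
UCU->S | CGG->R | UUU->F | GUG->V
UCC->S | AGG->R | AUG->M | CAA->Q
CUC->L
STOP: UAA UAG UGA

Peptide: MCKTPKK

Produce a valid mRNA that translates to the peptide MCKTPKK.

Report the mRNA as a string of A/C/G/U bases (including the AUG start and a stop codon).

residue 1: M -> AUG (start codon)
residue 2: C codons sorted = UGC,UGU -> pick last = UGU
residue 3: K codons sorted = AAA,AAG -> pick last = AAG
residue 4: T codons sorted = ACA,ACC,ACG,ACU -> pick last = ACU
residue 5: P codons sorted = CCA,CCC,CCG,CCU -> pick last = CCU
residue 6: K codons sorted = AAA,AAG -> pick last = AAG
residue 7: K codons sorted = AAA,AAG -> pick last = AAG
terminator: stop codons sorted = UAA,UAG,UGA -> pick last = UGA

Answer: mRNA: AUGUGUAAGACUCCUAAGAAGUGA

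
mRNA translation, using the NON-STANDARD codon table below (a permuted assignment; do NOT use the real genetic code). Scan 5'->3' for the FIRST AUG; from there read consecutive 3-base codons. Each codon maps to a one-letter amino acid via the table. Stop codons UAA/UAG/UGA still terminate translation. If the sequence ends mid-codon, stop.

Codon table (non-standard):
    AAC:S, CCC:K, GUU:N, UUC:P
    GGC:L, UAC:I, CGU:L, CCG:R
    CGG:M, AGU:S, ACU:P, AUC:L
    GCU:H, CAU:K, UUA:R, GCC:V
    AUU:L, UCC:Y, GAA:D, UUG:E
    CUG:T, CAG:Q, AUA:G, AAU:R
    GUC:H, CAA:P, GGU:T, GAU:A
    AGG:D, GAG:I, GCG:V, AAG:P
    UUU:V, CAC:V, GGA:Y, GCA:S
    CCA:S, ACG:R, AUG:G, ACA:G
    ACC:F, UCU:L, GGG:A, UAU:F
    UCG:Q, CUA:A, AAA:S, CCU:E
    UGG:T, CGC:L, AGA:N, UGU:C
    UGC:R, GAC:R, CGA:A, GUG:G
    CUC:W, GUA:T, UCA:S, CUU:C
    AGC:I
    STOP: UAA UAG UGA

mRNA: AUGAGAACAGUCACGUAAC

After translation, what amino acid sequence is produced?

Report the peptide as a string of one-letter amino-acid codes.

start AUG at pos 0
pos 0: AUG -> G; peptide=G
pos 3: AGA -> N; peptide=GN
pos 6: ACA -> G; peptide=GNG
pos 9: GUC -> H; peptide=GNGH
pos 12: ACG -> R; peptide=GNGHR
pos 15: UAA -> STOP

Answer: GNGHR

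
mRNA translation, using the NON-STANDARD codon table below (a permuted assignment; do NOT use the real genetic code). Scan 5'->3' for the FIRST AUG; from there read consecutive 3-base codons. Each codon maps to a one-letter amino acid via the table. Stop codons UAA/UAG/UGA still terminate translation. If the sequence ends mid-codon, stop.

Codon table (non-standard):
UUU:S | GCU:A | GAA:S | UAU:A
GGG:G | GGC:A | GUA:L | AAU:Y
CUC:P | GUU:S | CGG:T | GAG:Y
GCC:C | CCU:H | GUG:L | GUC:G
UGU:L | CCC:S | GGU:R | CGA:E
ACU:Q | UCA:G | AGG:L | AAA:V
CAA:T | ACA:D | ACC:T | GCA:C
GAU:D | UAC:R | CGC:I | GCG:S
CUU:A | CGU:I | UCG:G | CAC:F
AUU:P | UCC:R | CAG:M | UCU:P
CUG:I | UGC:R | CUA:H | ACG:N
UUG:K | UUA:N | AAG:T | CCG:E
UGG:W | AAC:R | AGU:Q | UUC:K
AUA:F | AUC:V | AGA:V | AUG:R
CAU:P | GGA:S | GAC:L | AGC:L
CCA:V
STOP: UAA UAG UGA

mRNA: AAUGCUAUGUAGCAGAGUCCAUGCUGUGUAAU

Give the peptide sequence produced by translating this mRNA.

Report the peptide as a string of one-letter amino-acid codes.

start AUG at pos 1
pos 1: AUG -> R; peptide=R
pos 4: CUA -> H; peptide=RH
pos 7: UGU -> L; peptide=RHL
pos 10: AGC -> L; peptide=RHLL
pos 13: AGA -> V; peptide=RHLLV
pos 16: GUC -> G; peptide=RHLLVG
pos 19: CAU -> P; peptide=RHLLVGP
pos 22: GCU -> A; peptide=RHLLVGPA
pos 25: GUG -> L; peptide=RHLLVGPAL
pos 28: UAA -> STOP

Answer: RHLLVGPAL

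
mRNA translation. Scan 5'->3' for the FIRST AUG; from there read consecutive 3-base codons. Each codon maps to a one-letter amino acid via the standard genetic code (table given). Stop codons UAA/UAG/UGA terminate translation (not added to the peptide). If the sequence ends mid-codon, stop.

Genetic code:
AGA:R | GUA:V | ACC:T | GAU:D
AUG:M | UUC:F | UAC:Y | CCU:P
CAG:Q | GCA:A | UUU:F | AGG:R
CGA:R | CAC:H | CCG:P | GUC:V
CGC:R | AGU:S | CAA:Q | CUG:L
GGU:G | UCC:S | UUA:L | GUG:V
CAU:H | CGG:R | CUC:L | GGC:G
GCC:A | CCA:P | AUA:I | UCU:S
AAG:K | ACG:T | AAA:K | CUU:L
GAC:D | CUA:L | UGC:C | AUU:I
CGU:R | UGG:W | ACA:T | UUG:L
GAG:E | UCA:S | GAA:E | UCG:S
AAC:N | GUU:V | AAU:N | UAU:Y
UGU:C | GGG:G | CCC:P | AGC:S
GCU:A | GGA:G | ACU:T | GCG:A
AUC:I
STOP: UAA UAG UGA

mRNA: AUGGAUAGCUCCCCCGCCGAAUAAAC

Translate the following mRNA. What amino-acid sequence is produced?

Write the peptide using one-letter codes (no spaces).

start AUG at pos 0
pos 0: AUG -> M; peptide=M
pos 3: GAU -> D; peptide=MD
pos 6: AGC -> S; peptide=MDS
pos 9: UCC -> S; peptide=MDSS
pos 12: CCC -> P; peptide=MDSSP
pos 15: GCC -> A; peptide=MDSSPA
pos 18: GAA -> E; peptide=MDSSPAE
pos 21: UAA -> STOP

Answer: MDSSPAE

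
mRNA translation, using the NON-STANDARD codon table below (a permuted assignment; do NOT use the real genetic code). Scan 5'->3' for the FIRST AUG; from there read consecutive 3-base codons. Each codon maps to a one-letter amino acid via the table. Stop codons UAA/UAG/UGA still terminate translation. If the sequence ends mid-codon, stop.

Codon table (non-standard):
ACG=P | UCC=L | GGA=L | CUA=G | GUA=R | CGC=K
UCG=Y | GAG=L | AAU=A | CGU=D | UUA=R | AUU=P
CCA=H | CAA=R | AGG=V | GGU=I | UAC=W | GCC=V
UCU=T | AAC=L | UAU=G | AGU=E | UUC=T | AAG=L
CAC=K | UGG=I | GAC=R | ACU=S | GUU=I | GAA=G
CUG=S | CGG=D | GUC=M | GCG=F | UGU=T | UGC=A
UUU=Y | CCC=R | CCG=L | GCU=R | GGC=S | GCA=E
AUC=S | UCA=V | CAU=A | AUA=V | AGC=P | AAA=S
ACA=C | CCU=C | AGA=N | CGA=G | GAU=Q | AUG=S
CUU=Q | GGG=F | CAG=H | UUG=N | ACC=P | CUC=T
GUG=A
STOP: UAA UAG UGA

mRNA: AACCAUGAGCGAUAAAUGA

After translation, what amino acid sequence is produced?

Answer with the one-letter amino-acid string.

Answer: SPQS

Derivation:
start AUG at pos 4
pos 4: AUG -> S; peptide=S
pos 7: AGC -> P; peptide=SP
pos 10: GAU -> Q; peptide=SPQ
pos 13: AAA -> S; peptide=SPQS
pos 16: UGA -> STOP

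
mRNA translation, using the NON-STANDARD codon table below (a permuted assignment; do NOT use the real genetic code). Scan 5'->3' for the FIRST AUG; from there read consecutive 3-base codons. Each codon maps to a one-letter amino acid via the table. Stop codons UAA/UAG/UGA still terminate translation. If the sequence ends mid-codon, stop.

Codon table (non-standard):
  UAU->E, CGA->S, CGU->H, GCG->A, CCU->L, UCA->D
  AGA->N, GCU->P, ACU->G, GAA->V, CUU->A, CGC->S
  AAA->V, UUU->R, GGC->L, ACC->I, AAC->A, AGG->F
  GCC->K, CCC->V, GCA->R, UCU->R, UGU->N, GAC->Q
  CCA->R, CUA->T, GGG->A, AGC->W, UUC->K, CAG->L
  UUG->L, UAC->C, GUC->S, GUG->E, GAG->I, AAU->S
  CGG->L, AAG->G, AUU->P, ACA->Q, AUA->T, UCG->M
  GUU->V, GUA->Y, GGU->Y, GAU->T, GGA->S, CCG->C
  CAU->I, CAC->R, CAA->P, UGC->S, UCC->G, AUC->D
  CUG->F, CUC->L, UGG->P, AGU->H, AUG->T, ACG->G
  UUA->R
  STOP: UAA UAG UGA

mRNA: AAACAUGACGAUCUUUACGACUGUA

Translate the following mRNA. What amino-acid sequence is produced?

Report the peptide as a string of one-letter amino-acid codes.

Answer: TGDRGGY

Derivation:
start AUG at pos 4
pos 4: AUG -> T; peptide=T
pos 7: ACG -> G; peptide=TG
pos 10: AUC -> D; peptide=TGD
pos 13: UUU -> R; peptide=TGDR
pos 16: ACG -> G; peptide=TGDRG
pos 19: ACU -> G; peptide=TGDRGG
pos 22: GUA -> Y; peptide=TGDRGGY
pos 25: only 0 nt remain (<3), stop (end of mRNA)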